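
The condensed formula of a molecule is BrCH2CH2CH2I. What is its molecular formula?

C3H6BrI

Atom tally by fragment:
  BrCH2 → C:1 H:2 Br:1
  CH2 → C:1 H:2
  CH2I → C:1 H:2 I:1
Element totals:
  C: 3
  H: 6
  Br: 1
  I: 1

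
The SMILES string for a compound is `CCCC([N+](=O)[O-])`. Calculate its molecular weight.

Atom tally by fragment:
  CH3 → C:1 H:3
  CH2 → C:1 H:2
  CH2 → C:1 H:2
  CH2NO2 → C:1 H:2 N:1 O:2
Element totals:
  C: 4
  H: 9
  N: 1
  O: 2
Molecular formula: C4H9NO2.
  M = 4(12.011) + 9(1.008) + 14.007 + 2(15.999)
    = 48.044 + 9.072 + 14.007 + 31.998 = 103.121

103.12 g/mol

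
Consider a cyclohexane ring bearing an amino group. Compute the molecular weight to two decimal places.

99.18 g/mol

Atom tally by fragment:
  cyclohexane ring core → C:6 H:12
  (− 1 ring H displaced by substituents)
  + NH2 → N:1 H:2
Element totals:
  C: 6
  H: 13
  N: 1
Molecular formula: C6H13N.
  M = 6(12.011) + 13(1.008) + 14.007
    = 72.066 + 13.104 + 14.007 = 99.177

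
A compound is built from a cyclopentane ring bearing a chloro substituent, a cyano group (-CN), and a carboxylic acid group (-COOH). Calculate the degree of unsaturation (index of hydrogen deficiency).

Atom tally by fragment:
  cyclopentane ring core → C:5 H:10
  (− 3 ring H displaced by substituents)
  + Cl → Cl:1
  + CN → C:1 N:1
  + COOH → C:1 H:1 O:2
Element totals:
  C: 7
  H: 8
  Cl: 1
  N: 1
  O: 2
Molecular formula: C7H8ClNO2.
DoU = (2C + 2 + N − H − X) / 2 = (2·7 + 2 + 1 − 8 − 1) / 2 = 4.

4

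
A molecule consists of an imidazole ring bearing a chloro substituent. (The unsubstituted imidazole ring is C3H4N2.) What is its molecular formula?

Atom tally by fragment:
  imidazole ring core → C:3 H:4 N:2
  (− 1 ring H displaced by substituents)
  + Cl → Cl:1
Element totals:
  C: 3
  H: 3
  Cl: 1
  N: 2

C3H3ClN2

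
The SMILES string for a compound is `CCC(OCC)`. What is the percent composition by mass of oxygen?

Atom tally by fragment:
  CH3 → C:1 H:3
  CH2 → C:1 H:2
  CH2OC2H5 → C:3 H:7 O:1
Element totals:
  C: 5
  H: 12
  O: 1
Molecular formula: C5H12O.
Molar mass = 88.150 g/mol.
Mass from O: 1 × 15.999 = 15.999 g/mol.
%O = 15.999 / 88.150 × 100 = 18.15%.

18.15%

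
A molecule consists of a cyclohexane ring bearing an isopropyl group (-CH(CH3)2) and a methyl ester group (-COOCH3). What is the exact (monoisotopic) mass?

Atom tally by fragment:
  cyclohexane ring core → C:6 H:12
  (− 2 ring H displaced by substituents)
  + CH(CH3)2 → C:3 H:7
  + COOCH3 → C:2 H:3 O:2
Element totals:
  C: 11
  H: 20
  O: 2
Molecular formula: C11H20O2.
  M = 11(12.0) + 20(1.007825) + 2(15.994915)
    = 132.000000 + 20.156500 + 31.989830 = 184.146330

184.1463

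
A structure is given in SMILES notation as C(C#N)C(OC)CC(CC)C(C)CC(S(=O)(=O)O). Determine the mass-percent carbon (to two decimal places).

Atom tally by fragment:
  NCCH2 → C:2 H:2 N:1
  CH(OCH3) → C:2 H:4 O:1
  CH2 → C:1 H:2
  CH(C2H5) → C:3 H:6
  CH(CH3) → C:2 H:4
  CH2 → C:1 H:2
  CH2SO3H → C:1 H:3 S:1 O:3
Element totals:
  C: 12
  H: 23
  N: 1
  O: 4
  S: 1
Molecular formula: C12H23NO4S.
Molar mass = 277.379 g/mol.
Mass from C: 12 × 12.011 = 144.132 g/mol.
%C = 144.132 / 277.379 × 100 = 51.96%.

51.96%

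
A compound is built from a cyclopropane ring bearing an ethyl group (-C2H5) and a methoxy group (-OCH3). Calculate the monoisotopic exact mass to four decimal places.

100.0888

Atom tally by fragment:
  cyclopropane ring core → C:3 H:6
  (− 2 ring H displaced by substituents)
  + C2H5 → C:2 H:5
  + OCH3 → C:1 H:3 O:1
Element totals:
  C: 6
  H: 12
  O: 1
Molecular formula: C6H12O.
  M = 6(12.0) + 12(1.007825) + 15.994915
    = 72.000000 + 12.093900 + 15.994915 = 100.088815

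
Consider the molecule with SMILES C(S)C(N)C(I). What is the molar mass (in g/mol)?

217.07 g/mol

Atom tally by fragment:
  HSCH2 → C:1 H:3 S:1
  CH(NH2) → C:1 H:3 N:1
  CH2I → C:1 H:2 I:1
Element totals:
  C: 3
  H: 8
  I: 1
  N: 1
  S: 1
Molecular formula: C3H8INS.
  M = 3(12.011) + 8(1.008) + 126.904 + 14.007 + 32.06
    = 36.033 + 8.064 + 126.904 + 14.007 + 32.060 = 217.068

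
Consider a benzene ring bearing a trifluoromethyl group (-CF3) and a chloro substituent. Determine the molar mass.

Atom tally by fragment:
  benzene ring core → C:6 H:6
  (− 2 ring H displaced by substituents)
  + CF3 → C:1 F:3
  + Cl → Cl:1
Element totals:
  C: 7
  H: 4
  Cl: 1
  F: 3
Molecular formula: C7H4ClF3.
  M = 7(12.011) + 4(1.008) + 35.45 + 3(18.998)
    = 84.077 + 4.032 + 35.450 + 56.994 = 180.553

180.55 g/mol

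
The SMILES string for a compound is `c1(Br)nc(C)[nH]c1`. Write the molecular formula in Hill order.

Atom tally by fragment:
  imidazole ring core → C:3 H:4 N:2
  (− 2 ring H displaced by substituents)
  + Br → Br:1
  + CH3 → C:1 H:3
Element totals:
  C: 4
  H: 5
  Br: 1
  N: 2

C4H5BrN2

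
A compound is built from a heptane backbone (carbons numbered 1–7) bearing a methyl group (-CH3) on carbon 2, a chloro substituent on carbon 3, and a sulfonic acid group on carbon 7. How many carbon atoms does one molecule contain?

8

Atom tally by fragment:
  CH3 → C:1 H:3
  CH(CH3) → C:2 H:4
  CH(Cl) → C:1 H:1 Cl:1
  CH2 → C:1 H:2
  CH2 → C:1 H:2
  CH2 → C:1 H:2
  CH2SO3H → C:1 H:3 S:1 O:3
Element totals:
  C: 8
  H: 17
  Cl: 1
  O: 3
  S: 1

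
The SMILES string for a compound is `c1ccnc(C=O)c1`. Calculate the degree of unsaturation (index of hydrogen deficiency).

Atom tally by fragment:
  pyridine ring core → C:5 H:5 N:1
  (− 1 ring H displaced by substituents)
  + CHO → C:1 H:1 O:1
Element totals:
  C: 6
  H: 5
  N: 1
  O: 1
Molecular formula: C6H5NO.
DoU = (2C + 2 + N − H − X) / 2 = (2·6 + 2 + 1 − 5 − 0) / 2 = 5.

5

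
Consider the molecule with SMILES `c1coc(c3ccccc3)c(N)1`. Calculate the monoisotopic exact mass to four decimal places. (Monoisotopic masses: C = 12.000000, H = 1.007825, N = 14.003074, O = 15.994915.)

159.0684

Atom tally by fragment:
  furan ring core → C:4 H:4 O:1
  (− 2 ring H displaced by substituents)
  + C6H5 → C:6 H:5
  + NH2 → N:1 H:2
Element totals:
  C: 10
  H: 9
  N: 1
  O: 1
Molecular formula: C10H9NO.
  M = 10(12.0) + 9(1.007825) + 14.003074 + 15.994915
    = 120.000000 + 9.070425 + 14.003074 + 15.994915 = 159.068414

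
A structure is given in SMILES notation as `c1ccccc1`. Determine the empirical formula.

CH

Atom tally by fragment:
  benzene ring core → C:6 H:6
Element totals:
  C: 6
  H: 6
Molecular formula: C6H6.
gcd of subscripts = 6; dividing each by 6:
  C: 6/6 = 1
  H: 6/6 = 1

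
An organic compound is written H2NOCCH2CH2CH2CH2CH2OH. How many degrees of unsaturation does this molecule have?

1

Element totals:
  C: 6
  H: 13
  N: 1
  O: 2
Molecular formula: C6H13NO2.
DoU = (2C + 2 + N − H − X) / 2 = (2·6 + 2 + 1 − 13 − 0) / 2 = 1.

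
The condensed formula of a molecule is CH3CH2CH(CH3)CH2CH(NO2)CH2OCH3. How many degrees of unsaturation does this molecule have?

Atom tally by fragment:
  CH3 → C:1 H:3
  CH2 → C:1 H:2
  CH(CH3) → C:2 H:4
  CH2 → C:1 H:2
  CH(NO2) → C:1 H:1 N:1 O:2
  CH2OCH3 → C:2 H:5 O:1
Element totals:
  C: 8
  H: 17
  N: 1
  O: 3
Molecular formula: C8H17NO3.
DoU = (2C + 2 + N − H − X) / 2 = (2·8 + 2 + 1 − 17 − 0) / 2 = 1.

1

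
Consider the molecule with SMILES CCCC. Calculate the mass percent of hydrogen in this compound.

Atom tally by fragment:
  CH3 → C:1 H:3
  CH2 → C:1 H:2
  CH2 → C:1 H:2
  CH3 → C:1 H:3
Element totals:
  C: 4
  H: 10
Molecular formula: C4H10.
Molar mass = 58.124 g/mol.
Mass from H: 10 × 1.008 = 10.080 g/mol.
%H = 10.080 / 58.124 × 100 = 17.34%.

17.34%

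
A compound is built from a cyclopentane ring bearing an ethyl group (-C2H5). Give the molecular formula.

C7H14

Atom tally by fragment:
  cyclopentane ring core → C:5 H:10
  (− 1 ring H displaced by substituents)
  + C2H5 → C:2 H:5
Element totals:
  C: 7
  H: 14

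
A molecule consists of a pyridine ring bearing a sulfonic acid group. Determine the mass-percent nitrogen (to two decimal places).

Atom tally by fragment:
  pyridine ring core → C:5 H:5 N:1
  (− 1 ring H displaced by substituents)
  + SO3H → S:1 O:3 H:1
Element totals:
  C: 5
  H: 5
  N: 1
  O: 3
  S: 1
Molecular formula: C5H5NO3S.
Molar mass = 159.159 g/mol.
Mass from N: 1 × 14.007 = 14.007 g/mol.
%N = 14.007 / 159.159 × 100 = 8.80%.

8.80%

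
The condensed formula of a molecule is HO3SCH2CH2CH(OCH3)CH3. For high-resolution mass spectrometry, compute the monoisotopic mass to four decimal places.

Atom tally by fragment:
  HO3SCH2 → C:1 H:3 S:1 O:3
  CH2 → C:1 H:2
  CH(OCH3) → C:2 H:4 O:1
  CH3 → C:1 H:3
Element totals:
  C: 5
  H: 12
  O: 4
  S: 1
Molecular formula: C5H12O4S.
  M = 5(12.0) + 12(1.007825) + 4(15.994915) + 31.972071
    = 60.000000 + 12.093900 + 63.979660 + 31.972071 = 168.045631

168.0456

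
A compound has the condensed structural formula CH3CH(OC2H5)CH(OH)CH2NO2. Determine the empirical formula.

C6H13NO4

Atom tally by fragment:
  CH3 → C:1 H:3
  CH(OC2H5) → C:3 H:6 O:1
  CH(OH) → C:1 H:2 O:1
  CH2NO2 → C:1 H:2 N:1 O:2
Element totals:
  C: 6
  H: 13
  N: 1
  O: 4
Molecular formula: C6H13NO4.
gcd of subscripts (6, 13, 1, 4) = 1, so the empirical formula equals the molecular formula.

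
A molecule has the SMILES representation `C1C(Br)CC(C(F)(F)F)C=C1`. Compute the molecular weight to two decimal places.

Atom tally by fragment:
  cyclohexene ring core → C:6 H:10
  (− 2 ring H displaced by substituents)
  + Br → Br:1
  + CF3 → C:1 F:3
Element totals:
  C: 7
  H: 8
  Br: 1
  F: 3
Molecular formula: C7H8BrF3.
  M = 7(12.011) + 8(1.008) + 79.904 + 3(18.998)
    = 84.077 + 8.064 + 79.904 + 56.994 = 229.039

229.04 g/mol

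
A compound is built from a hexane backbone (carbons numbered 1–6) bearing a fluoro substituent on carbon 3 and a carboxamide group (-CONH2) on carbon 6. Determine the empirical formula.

Atom tally by fragment:
  CH3 → C:1 H:3
  CH2 → C:1 H:2
  CH(F) → C:1 H:1 F:1
  CH2 → C:1 H:2
  CH2 → C:1 H:2
  CH2CONH2 → C:2 H:4 O:1 N:1
Element totals:
  C: 7
  H: 14
  F: 1
  N: 1
  O: 1
Molecular formula: C7H14FNO.
gcd of subscripts (7, 1, 14, 1, 1) = 1, so the empirical formula equals the molecular formula.

C7H14FNO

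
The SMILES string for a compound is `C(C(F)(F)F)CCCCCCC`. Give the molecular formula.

C9H17F3

Atom tally by fragment:
  F3CCH2 → C:2 H:2 F:3
  CH2 → C:1 H:2
  CH2 → C:1 H:2
  CH2 → C:1 H:2
  CH2 → C:1 H:2
  CH2 → C:1 H:2
  CH2 → C:1 H:2
  CH3 → C:1 H:3
Element totals:
  C: 9
  H: 17
  F: 3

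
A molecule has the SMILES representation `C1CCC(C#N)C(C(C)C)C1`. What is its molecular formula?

Atom tally by fragment:
  cyclohexane ring core → C:6 H:12
  (− 2 ring H displaced by substituents)
  + CN → C:1 N:1
  + CH(CH3)2 → C:3 H:7
Element totals:
  C: 10
  H: 17
  N: 1

C10H17N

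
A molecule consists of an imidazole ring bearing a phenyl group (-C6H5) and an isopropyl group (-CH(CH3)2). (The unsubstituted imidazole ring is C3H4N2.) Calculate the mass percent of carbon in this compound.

77.38%

Atom tally by fragment:
  imidazole ring core → C:3 H:4 N:2
  (− 2 ring H displaced by substituents)
  + C6H5 → C:6 H:5
  + CH(CH3)2 → C:3 H:7
Element totals:
  C: 12
  H: 14
  N: 2
Molecular formula: C12H14N2.
Molar mass = 186.258 g/mol.
Mass from C: 12 × 12.011 = 144.132 g/mol.
%C = 144.132 / 186.258 × 100 = 77.38%.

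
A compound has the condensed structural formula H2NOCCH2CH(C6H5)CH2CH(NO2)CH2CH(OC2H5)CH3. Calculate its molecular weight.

308.38 g/mol

Atom tally by fragment:
  H2NOCCH2 → C:2 H:4 O:1 N:1
  CH(C6H5) → C:7 H:6
  CH2 → C:1 H:2
  CH(NO2) → C:1 H:1 N:1 O:2
  CH2 → C:1 H:2
  CH(OC2H5) → C:3 H:6 O:1
  CH3 → C:1 H:3
Element totals:
  C: 16
  H: 24
  N: 2
  O: 4
Molecular formula: C16H24N2O4.
  M = 16(12.011) + 24(1.008) + 2(14.007) + 4(15.999)
    = 192.176 + 24.192 + 28.014 + 63.996 = 308.378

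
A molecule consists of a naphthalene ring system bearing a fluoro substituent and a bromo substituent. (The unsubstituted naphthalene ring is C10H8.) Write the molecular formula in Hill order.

C10H6BrF

Atom tally by fragment:
  naphthalene ring system core → C:10 H:8
  (− 2 ring H displaced by substituents)
  + F → F:1
  + Br → Br:1
Element totals:
  C: 10
  H: 6
  Br: 1
  F: 1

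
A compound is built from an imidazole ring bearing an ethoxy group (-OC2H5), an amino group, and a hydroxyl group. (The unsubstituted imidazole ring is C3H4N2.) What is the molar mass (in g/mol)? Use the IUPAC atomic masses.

143.15 g/mol

Atom tally by fragment:
  imidazole ring core → C:3 H:4 N:2
  (− 3 ring H displaced by substituents)
  + OC2H5 → C:2 H:5 O:1
  + NH2 → N:1 H:2
  + OH → O:1 H:1
Element totals:
  C: 5
  H: 9
  N: 3
  O: 2
Molecular formula: C5H9N3O2.
  M = 5(12.011) + 9(1.008) + 3(14.007) + 2(15.999)
    = 60.055 + 9.072 + 42.021 + 31.998 = 143.146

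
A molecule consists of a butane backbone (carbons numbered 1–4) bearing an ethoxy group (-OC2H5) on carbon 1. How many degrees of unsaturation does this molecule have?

0

Atom tally by fragment:
  C2H5OCH2 → C:3 H:7 O:1
  CH2 → C:1 H:2
  CH2 → C:1 H:2
  CH3 → C:1 H:3
Element totals:
  C: 6
  H: 14
  O: 1
Molecular formula: C6H14O.
DoU = (2C + 2 + N − H − X) / 2 = (2·6 + 2 + 0 − 14 − 0) / 2 = 0.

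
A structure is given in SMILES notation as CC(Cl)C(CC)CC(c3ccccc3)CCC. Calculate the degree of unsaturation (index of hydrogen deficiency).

Atom tally by fragment:
  CH3 → C:1 H:3
  CH(Cl) → C:1 H:1 Cl:1
  CH(C2H5) → C:3 H:6
  CH2 → C:1 H:2
  CH(C6H5) → C:7 H:6
  CH2 → C:1 H:2
  CH2 → C:1 H:2
  CH3 → C:1 H:3
Element totals:
  C: 16
  H: 25
  Cl: 1
Molecular formula: C16H25Cl.
DoU = (2C + 2 + N − H − X) / 2 = (2·16 + 2 + 0 − 25 − 1) / 2 = 4.

4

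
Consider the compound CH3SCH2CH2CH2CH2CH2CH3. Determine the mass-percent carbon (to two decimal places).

63.57%

Atom tally by fragment:
  CH3SCH2 → C:2 H:5 S:1
  CH2 → C:1 H:2
  CH2 → C:1 H:2
  CH2 → C:1 H:2
  CH2 → C:1 H:2
  CH3 → C:1 H:3
Element totals:
  C: 7
  H: 16
  S: 1
Molecular formula: C7H16S.
Molar mass = 132.265 g/mol.
Mass from C: 7 × 12.011 = 84.077 g/mol.
%C = 84.077 / 132.265 × 100 = 63.57%.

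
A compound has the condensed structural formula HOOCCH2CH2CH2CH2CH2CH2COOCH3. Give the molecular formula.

C9H16O4

Atom tally by fragment:
  HOOCCH2 → C:2 H:3 O:2
  CH2 → C:1 H:2
  CH2 → C:1 H:2
  CH2 → C:1 H:2
  CH2 → C:1 H:2
  CH2COOCH3 → C:3 H:5 O:2
Element totals:
  C: 9
  H: 16
  O: 4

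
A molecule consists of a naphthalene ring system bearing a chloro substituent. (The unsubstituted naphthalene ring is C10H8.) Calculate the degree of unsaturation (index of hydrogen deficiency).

7

Atom tally by fragment:
  naphthalene ring system core → C:10 H:8
  (− 1 ring H displaced by substituents)
  + Cl → Cl:1
Element totals:
  C: 10
  H: 7
  Cl: 1
Molecular formula: C10H7Cl.
DoU = (2C + 2 + N − H − X) / 2 = (2·10 + 2 + 0 − 7 − 1) / 2 = 7.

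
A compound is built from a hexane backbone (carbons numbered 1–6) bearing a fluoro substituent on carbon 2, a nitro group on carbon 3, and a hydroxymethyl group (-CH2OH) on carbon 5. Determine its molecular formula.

Atom tally by fragment:
  CH3 → C:1 H:3
  CH(F) → C:1 H:1 F:1
  CH(NO2) → C:1 H:1 N:1 O:2
  CH2 → C:1 H:2
  CH(CH2OH) → C:2 H:4 O:1
  CH3 → C:1 H:3
Element totals:
  C: 7
  H: 14
  F: 1
  N: 1
  O: 3

C7H14FNO3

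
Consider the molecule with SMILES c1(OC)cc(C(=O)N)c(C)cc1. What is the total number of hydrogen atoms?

Atom tally by fragment:
  benzene ring core → C:6 H:6
  (− 3 ring H displaced by substituents)
  + OCH3 → C:1 H:3 O:1
  + CONH2 → C:1 H:2 O:1 N:1
  + CH3 → C:1 H:3
Element totals:
  C: 9
  H: 11
  N: 1
  O: 2

11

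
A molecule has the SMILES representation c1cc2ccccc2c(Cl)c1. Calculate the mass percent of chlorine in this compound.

Atom tally by fragment:
  naphthalene ring system core → C:10 H:8
  (− 1 ring H displaced by substituents)
  + Cl → Cl:1
Element totals:
  C: 10
  H: 7
  Cl: 1
Molecular formula: C10H7Cl.
Molar mass = 162.616 g/mol.
Mass from Cl: 1 × 35.45 = 35.450 g/mol.
%Cl = 35.450 / 162.616 × 100 = 21.80%.

21.80%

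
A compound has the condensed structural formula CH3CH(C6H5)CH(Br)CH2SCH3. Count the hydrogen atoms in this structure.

15

Element totals:
  C: 11
  H: 15
  Br: 1
  S: 1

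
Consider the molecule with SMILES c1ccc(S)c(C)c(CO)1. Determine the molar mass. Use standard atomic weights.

Atom tally by fragment:
  benzene ring core → C:6 H:6
  (− 3 ring H displaced by substituents)
  + SH → S:1 H:1
  + CH3 → C:1 H:3
  + CH2OH → C:1 H:3 O:1
Element totals:
  C: 8
  H: 10
  O: 1
  S: 1
Molecular formula: C8H10OS.
  M = 8(12.011) + 10(1.008) + 15.999 + 32.06
    = 96.088 + 10.080 + 15.999 + 32.060 = 154.227

154.23 g/mol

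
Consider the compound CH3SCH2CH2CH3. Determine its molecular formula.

Element totals:
  C: 4
  H: 10
  S: 1

C4H10S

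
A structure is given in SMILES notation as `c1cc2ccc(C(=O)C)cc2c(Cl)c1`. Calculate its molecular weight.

Atom tally by fragment:
  naphthalene ring system core → C:10 H:8
  (− 2 ring H displaced by substituents)
  + COCH3 → C:2 H:3 O:1
  + Cl → Cl:1
Element totals:
  C: 12
  H: 9
  Cl: 1
  O: 1
Molecular formula: C12H9ClO.
  M = 12(12.011) + 9(1.008) + 35.45 + 15.999
    = 144.132 + 9.072 + 35.450 + 15.999 = 204.653

204.65 g/mol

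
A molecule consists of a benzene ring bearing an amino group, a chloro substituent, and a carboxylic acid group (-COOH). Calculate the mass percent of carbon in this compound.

49.00%

Atom tally by fragment:
  benzene ring core → C:6 H:6
  (− 3 ring H displaced by substituents)
  + NH2 → N:1 H:2
  + Cl → Cl:1
  + COOH → C:1 H:1 O:2
Element totals:
  C: 7
  H: 6
  Cl: 1
  N: 1
  O: 2
Molecular formula: C7H6ClNO2.
Molar mass = 171.580 g/mol.
Mass from C: 7 × 12.011 = 84.077 g/mol.
%C = 84.077 / 171.580 × 100 = 49.00%.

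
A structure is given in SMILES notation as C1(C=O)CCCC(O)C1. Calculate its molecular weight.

128.17 g/mol

Atom tally by fragment:
  cyclohexane ring core → C:6 H:12
  (− 2 ring H displaced by substituents)
  + CHO → C:1 H:1 O:1
  + OH → O:1 H:1
Element totals:
  C: 7
  H: 12
  O: 2
Molecular formula: C7H12O2.
  M = 7(12.011) + 12(1.008) + 2(15.999)
    = 84.077 + 12.096 + 31.998 = 128.171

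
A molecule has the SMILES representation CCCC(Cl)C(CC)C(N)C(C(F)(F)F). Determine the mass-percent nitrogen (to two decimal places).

5.70%

Atom tally by fragment:
  CH3 → C:1 H:3
  CH2 → C:1 H:2
  CH2 → C:1 H:2
  CH(Cl) → C:1 H:1 Cl:1
  CH(C2H5) → C:3 H:6
  CH(NH2) → C:1 H:3 N:1
  CH2CF3 → C:2 H:2 F:3
Element totals:
  C: 10
  H: 19
  Cl: 1
  F: 3
  N: 1
Molecular formula: C10H19ClF3N.
Molar mass = 245.713 g/mol.
Mass from N: 1 × 14.007 = 14.007 g/mol.
%N = 14.007 / 245.713 × 100 = 5.70%.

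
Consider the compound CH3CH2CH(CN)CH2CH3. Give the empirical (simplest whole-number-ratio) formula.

C6H11N

Element totals:
  C: 6
  H: 11
  N: 1
Molecular formula: C6H11N.
gcd of subscripts (6, 11, 1) = 1, so the empirical formula equals the molecular formula.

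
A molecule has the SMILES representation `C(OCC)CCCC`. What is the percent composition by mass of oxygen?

Atom tally by fragment:
  C2H5OCH2 → C:3 H:7 O:1
  CH2 → C:1 H:2
  CH2 → C:1 H:2
  CH2 → C:1 H:2
  CH3 → C:1 H:3
Element totals:
  C: 7
  H: 16
  O: 1
Molecular formula: C7H16O.
Molar mass = 116.204 g/mol.
Mass from O: 1 × 15.999 = 15.999 g/mol.
%O = 15.999 / 116.204 × 100 = 13.77%.

13.77%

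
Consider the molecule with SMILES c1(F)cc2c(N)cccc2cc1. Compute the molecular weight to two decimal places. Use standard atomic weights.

Atom tally by fragment:
  naphthalene ring system core → C:10 H:8
  (− 2 ring H displaced by substituents)
  + F → F:1
  + NH2 → N:1 H:2
Element totals:
  C: 10
  H: 8
  F: 1
  N: 1
Molecular formula: C10H8FN.
  M = 10(12.011) + 8(1.008) + 18.998 + 14.007
    = 120.110 + 8.064 + 18.998 + 14.007 = 161.179

161.18 g/mol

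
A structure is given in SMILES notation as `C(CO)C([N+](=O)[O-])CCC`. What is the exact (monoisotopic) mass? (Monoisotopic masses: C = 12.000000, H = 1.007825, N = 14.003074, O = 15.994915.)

Atom tally by fragment:
  HOCH2CH2 → C:2 H:5 O:1
  CH(NO2) → C:1 H:1 N:1 O:2
  CH2 → C:1 H:2
  CH2 → C:1 H:2
  CH3 → C:1 H:3
Element totals:
  C: 6
  H: 13
  N: 1
  O: 3
Molecular formula: C6H13NO3.
  M = 6(12.0) + 13(1.007825) + 14.003074 + 3(15.994915)
    = 72.000000 + 13.101725 + 14.003074 + 47.984745 = 147.089544

147.0895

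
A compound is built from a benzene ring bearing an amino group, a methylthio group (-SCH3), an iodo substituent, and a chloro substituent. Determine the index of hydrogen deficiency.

4

Atom tally by fragment:
  benzene ring core → C:6 H:6
  (− 4 ring H displaced by substituents)
  + NH2 → N:1 H:2
  + SCH3 → C:1 H:3 S:1
  + I → I:1
  + Cl → Cl:1
Element totals:
  C: 7
  H: 7
  Cl: 1
  I: 1
  N: 1
  S: 1
Molecular formula: C7H7ClINS.
DoU = (2C + 2 + N − H − X) / 2 = (2·7 + 2 + 1 − 7 − 2) / 2 = 4.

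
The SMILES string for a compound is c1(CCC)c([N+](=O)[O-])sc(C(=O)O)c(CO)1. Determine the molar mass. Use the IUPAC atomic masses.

245.25 g/mol

Atom tally by fragment:
  thiophene ring core → C:4 H:4 S:1
  (− 4 ring H displaced by substituents)
  + CH2CH2CH3 → C:3 H:7
  + NO2 → N:1 O:2
  + COOH → C:1 H:1 O:2
  + CH2OH → C:1 H:3 O:1
Element totals:
  C: 9
  H: 11
  N: 1
  O: 5
  S: 1
Molecular formula: C9H11NO5S.
  M = 9(12.011) + 11(1.008) + 14.007 + 5(15.999) + 32.06
    = 108.099 + 11.088 + 14.007 + 79.995 + 32.060 = 245.249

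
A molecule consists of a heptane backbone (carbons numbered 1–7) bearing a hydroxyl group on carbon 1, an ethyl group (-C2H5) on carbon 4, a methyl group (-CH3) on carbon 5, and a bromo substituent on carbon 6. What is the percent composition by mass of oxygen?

Atom tally by fragment:
  HOCH2 → C:1 H:3 O:1
  CH2 → C:1 H:2
  CH2 → C:1 H:2
  CH(C2H5) → C:3 H:6
  CH(CH3) → C:2 H:4
  CH(Br) → C:1 H:1 Br:1
  CH3 → C:1 H:3
Element totals:
  C: 10
  H: 21
  Br: 1
  O: 1
Molecular formula: C10H21BrO.
Molar mass = 237.181 g/mol.
Mass from O: 1 × 15.999 = 15.999 g/mol.
%O = 15.999 / 237.181 × 100 = 6.75%.

6.75%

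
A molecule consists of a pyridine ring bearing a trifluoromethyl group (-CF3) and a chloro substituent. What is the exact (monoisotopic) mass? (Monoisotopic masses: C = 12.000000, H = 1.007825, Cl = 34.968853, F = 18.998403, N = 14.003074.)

180.9906

Atom tally by fragment:
  pyridine ring core → C:5 H:5 N:1
  (− 2 ring H displaced by substituents)
  + CF3 → C:1 F:3
  + Cl → Cl:1
Element totals:
  C: 6
  H: 3
  Cl: 1
  F: 3
  N: 1
Molecular formula: C6H3ClF3N.
  M = 6(12.0) + 3(1.007825) + 34.968853 + 3(18.998403) + 14.003074
    = 72.000000 + 3.023475 + 34.968853 + 56.995209 + 14.003074 = 180.990611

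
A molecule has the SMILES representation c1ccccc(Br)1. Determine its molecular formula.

C6H5Br

Atom tally by fragment:
  benzene ring core → C:6 H:6
  (− 1 ring H displaced by substituents)
  + Br → Br:1
Element totals:
  C: 6
  H: 5
  Br: 1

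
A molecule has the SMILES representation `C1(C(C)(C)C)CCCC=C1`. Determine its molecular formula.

Atom tally by fragment:
  cyclohexene ring core → C:6 H:10
  (− 1 ring H displaced by substituents)
  + C(CH3)3 → C:4 H:9
Element totals:
  C: 10
  H: 18

C10H18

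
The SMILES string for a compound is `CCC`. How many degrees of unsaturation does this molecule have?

Atom tally by fragment:
  CH3 → C:1 H:3
  CH2 → C:1 H:2
  CH3 → C:1 H:3
Element totals:
  C: 3
  H: 8
Molecular formula: C3H8.
DoU = (2C + 2 + N − H − X) / 2 = (2·3 + 2 + 0 − 8 − 0) / 2 = 0.

0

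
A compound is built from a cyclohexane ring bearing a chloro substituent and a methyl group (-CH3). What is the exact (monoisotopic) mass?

132.0706

Atom tally by fragment:
  cyclohexane ring core → C:6 H:12
  (− 2 ring H displaced by substituents)
  + Cl → Cl:1
  + CH3 → C:1 H:3
Element totals:
  C: 7
  H: 13
  Cl: 1
Molecular formula: C7H13Cl.
  M = 7(12.0) + 13(1.007825) + 34.968853
    = 84.000000 + 13.101725 + 34.968853 = 132.070578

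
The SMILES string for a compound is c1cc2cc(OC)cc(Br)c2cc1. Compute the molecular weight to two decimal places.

237.10 g/mol

Atom tally by fragment:
  naphthalene ring system core → C:10 H:8
  (− 2 ring H displaced by substituents)
  + OCH3 → C:1 H:3 O:1
  + Br → Br:1
Element totals:
  C: 11
  H: 9
  Br: 1
  O: 1
Molecular formula: C11H9BrO.
  M = 11(12.011) + 9(1.008) + 79.904 + 15.999
    = 132.121 + 9.072 + 79.904 + 15.999 = 237.096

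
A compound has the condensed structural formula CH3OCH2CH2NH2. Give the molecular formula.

C3H9NO

Element totals:
  C: 3
  H: 9
  N: 1
  O: 1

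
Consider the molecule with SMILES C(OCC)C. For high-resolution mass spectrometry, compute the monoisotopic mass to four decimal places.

74.0732

Atom tally by fragment:
  C2H5OCH2 → C:3 H:7 O:1
  CH3 → C:1 H:3
Element totals:
  C: 4
  H: 10
  O: 1
Molecular formula: C4H10O.
  M = 4(12.0) + 10(1.007825) + 15.994915
    = 48.000000 + 10.078250 + 15.994915 = 74.073165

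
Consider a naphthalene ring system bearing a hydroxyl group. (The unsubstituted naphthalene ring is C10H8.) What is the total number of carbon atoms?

Atom tally by fragment:
  naphthalene ring system core → C:10 H:8
  (− 1 ring H displaced by substituents)
  + OH → O:1 H:1
Element totals:
  C: 10
  H: 8
  O: 1

10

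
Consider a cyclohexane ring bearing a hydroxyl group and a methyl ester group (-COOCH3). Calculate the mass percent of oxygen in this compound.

Atom tally by fragment:
  cyclohexane ring core → C:6 H:12
  (− 2 ring H displaced by substituents)
  + OH → O:1 H:1
  + COOCH3 → C:2 H:3 O:2
Element totals:
  C: 8
  H: 14
  O: 3
Molecular formula: C8H14O3.
Molar mass = 158.197 g/mol.
Mass from O: 3 × 15.999 = 47.997 g/mol.
%O = 47.997 / 158.197 × 100 = 30.34%.

30.34%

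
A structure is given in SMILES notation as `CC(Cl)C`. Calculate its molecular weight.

Atom tally by fragment:
  CH3 → C:1 H:3
  CH(Cl) → C:1 H:1 Cl:1
  CH3 → C:1 H:3
Element totals:
  C: 3
  H: 7
  Cl: 1
Molecular formula: C3H7Cl.
  M = 3(12.011) + 7(1.008) + 35.45
    = 36.033 + 7.056 + 35.450 = 78.539

78.54 g/mol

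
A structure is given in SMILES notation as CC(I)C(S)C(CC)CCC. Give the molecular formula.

C9H19IS

Atom tally by fragment:
  CH3 → C:1 H:3
  CH(I) → C:1 H:1 I:1
  CH(SH) → C:1 H:2 S:1
  CH(C2H5) → C:3 H:6
  CH2 → C:1 H:2
  CH2 → C:1 H:2
  CH3 → C:1 H:3
Element totals:
  C: 9
  H: 19
  I: 1
  S: 1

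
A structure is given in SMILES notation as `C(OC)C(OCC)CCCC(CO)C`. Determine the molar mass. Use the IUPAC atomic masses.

Atom tally by fragment:
  CH3OCH2 → C:2 H:5 O:1
  CH(OC2H5) → C:3 H:6 O:1
  CH2 → C:1 H:2
  CH2 → C:1 H:2
  CH2 → C:1 H:2
  CH(CH2OH) → C:2 H:4 O:1
  CH3 → C:1 H:3
Element totals:
  C: 11
  H: 24
  O: 3
Molecular formula: C11H24O3.
  M = 11(12.011) + 24(1.008) + 3(15.999)
    = 132.121 + 24.192 + 47.997 = 204.310

204.31 g/mol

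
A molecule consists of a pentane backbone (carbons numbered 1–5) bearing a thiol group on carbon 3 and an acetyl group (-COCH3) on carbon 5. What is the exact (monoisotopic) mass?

Atom tally by fragment:
  CH3 → C:1 H:3
  CH2 → C:1 H:2
  CH(SH) → C:1 H:2 S:1
  CH2 → C:1 H:2
  CH2COCH3 → C:3 H:5 O:1
Element totals:
  C: 7
  H: 14
  O: 1
  S: 1
Molecular formula: C7H14OS.
  M = 7(12.0) + 14(1.007825) + 15.994915 + 31.972071
    = 84.000000 + 14.109550 + 15.994915 + 31.972071 = 146.076536

146.0765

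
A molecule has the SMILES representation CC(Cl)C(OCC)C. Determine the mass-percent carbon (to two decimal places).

52.75%

Atom tally by fragment:
  CH3 → C:1 H:3
  CH(Cl) → C:1 H:1 Cl:1
  CH(OC2H5) → C:3 H:6 O:1
  CH3 → C:1 H:3
Element totals:
  C: 6
  H: 13
  Cl: 1
  O: 1
Molecular formula: C6H13ClO.
Molar mass = 136.619 g/mol.
Mass from C: 6 × 12.011 = 72.066 g/mol.
%C = 72.066 / 136.619 × 100 = 52.75%.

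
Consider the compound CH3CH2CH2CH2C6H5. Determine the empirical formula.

C5H7

Atom tally by fragment:
  CH3 → C:1 H:3
  CH2 → C:1 H:2
  CH2 → C:1 H:2
  CH2C6H5 → C:7 H:7
Element totals:
  C: 10
  H: 14
Molecular formula: C10H14.
gcd of subscripts = 2; dividing each by 2:
  C: 10/2 = 5
  H: 14/2 = 7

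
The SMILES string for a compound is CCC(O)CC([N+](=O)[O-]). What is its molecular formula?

C5H11NO3

Atom tally by fragment:
  CH3 → C:1 H:3
  CH2 → C:1 H:2
  CH(OH) → C:1 H:2 O:1
  CH2 → C:1 H:2
  CH2NO2 → C:1 H:2 N:1 O:2
Element totals:
  C: 5
  H: 11
  N: 1
  O: 3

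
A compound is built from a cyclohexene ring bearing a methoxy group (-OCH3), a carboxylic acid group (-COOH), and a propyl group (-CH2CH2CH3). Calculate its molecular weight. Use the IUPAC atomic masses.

Atom tally by fragment:
  cyclohexene ring core → C:6 H:10
  (− 3 ring H displaced by substituents)
  + OCH3 → C:1 H:3 O:1
  + COOH → C:1 H:1 O:2
  + CH2CH2CH3 → C:3 H:7
Element totals:
  C: 11
  H: 18
  O: 3
Molecular formula: C11H18O3.
  M = 11(12.011) + 18(1.008) + 3(15.999)
    = 132.121 + 18.144 + 47.997 = 198.262

198.26 g/mol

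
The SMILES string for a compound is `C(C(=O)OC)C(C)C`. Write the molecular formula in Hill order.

Atom tally by fragment:
  CH3OOCCH2 → C:3 H:5 O:2
  CH(CH3) → C:2 H:4
  CH3 → C:1 H:3
Element totals:
  C: 6
  H: 12
  O: 2

C6H12O2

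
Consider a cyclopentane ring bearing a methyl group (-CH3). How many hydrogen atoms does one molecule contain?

12

Atom tally by fragment:
  cyclopentane ring core → C:5 H:10
  (− 1 ring H displaced by substituents)
  + CH3 → C:1 H:3
Element totals:
  C: 6
  H: 12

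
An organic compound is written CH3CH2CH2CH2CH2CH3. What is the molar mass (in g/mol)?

86.18 g/mol

Element totals:
  C: 6
  H: 14
Molecular formula: C6H14.
  M = 6(12.011) + 14(1.008)
    = 72.066 + 14.112 = 86.178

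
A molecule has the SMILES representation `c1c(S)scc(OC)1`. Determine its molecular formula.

C5H6OS2

Atom tally by fragment:
  thiophene ring core → C:4 H:4 S:1
  (− 2 ring H displaced by substituents)
  + SH → S:1 H:1
  + OCH3 → C:1 H:3 O:1
Element totals:
  C: 5
  H: 6
  O: 1
  S: 2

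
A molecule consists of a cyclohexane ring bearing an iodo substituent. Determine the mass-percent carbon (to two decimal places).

34.31%

Atom tally by fragment:
  cyclohexane ring core → C:6 H:12
  (− 1 ring H displaced by substituents)
  + I → I:1
Element totals:
  C: 6
  H: 11
  I: 1
Molecular formula: C6H11I.
Molar mass = 210.058 g/mol.
Mass from C: 6 × 12.011 = 72.066 g/mol.
%C = 72.066 / 210.058 × 100 = 34.31%.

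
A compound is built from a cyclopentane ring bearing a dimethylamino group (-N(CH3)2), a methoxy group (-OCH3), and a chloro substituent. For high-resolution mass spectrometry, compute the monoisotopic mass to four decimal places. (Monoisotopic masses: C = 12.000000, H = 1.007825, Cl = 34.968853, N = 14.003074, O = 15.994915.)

Atom tally by fragment:
  cyclopentane ring core → C:5 H:10
  (− 3 ring H displaced by substituents)
  + N(CH3)2 → N:1 C:2 H:6
  + OCH3 → C:1 H:3 O:1
  + Cl → Cl:1
Element totals:
  C: 8
  H: 16
  Cl: 1
  N: 1
  O: 1
Molecular formula: C8H16ClNO.
  M = 8(12.0) + 16(1.007825) + 34.968853 + 14.003074 + 15.994915
    = 96.000000 + 16.125200 + 34.968853 + 14.003074 + 15.994915 = 177.092042

177.0920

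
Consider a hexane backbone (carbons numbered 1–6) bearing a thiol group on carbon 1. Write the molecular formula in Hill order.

Atom tally by fragment:
  HSCH2 → C:1 H:3 S:1
  CH2 → C:1 H:2
  CH2 → C:1 H:2
  CH2 → C:1 H:2
  CH2 → C:1 H:2
  CH3 → C:1 H:3
Element totals:
  C: 6
  H: 14
  S: 1

C6H14S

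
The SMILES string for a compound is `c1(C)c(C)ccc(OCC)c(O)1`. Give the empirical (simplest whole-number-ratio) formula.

C5H7O

Atom tally by fragment:
  benzene ring core → C:6 H:6
  (− 4 ring H displaced by substituents)
  + CH3 → C:1 H:3
  + CH3 → C:1 H:3
  + OC2H5 → C:2 H:5 O:1
  + OH → O:1 H:1
Element totals:
  C: 10
  H: 14
  O: 2
Molecular formula: C10H14O2.
gcd of subscripts = 2; dividing each by 2:
  C: 10/2 = 5
  H: 14/2 = 7
  O: 2/2 = 1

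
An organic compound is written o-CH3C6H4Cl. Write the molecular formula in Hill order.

Element totals:
  C: 7
  H: 7
  Cl: 1

C7H7Cl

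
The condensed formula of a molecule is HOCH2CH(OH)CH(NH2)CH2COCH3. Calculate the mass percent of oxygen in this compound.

32.61%

Element totals:
  C: 6
  H: 13
  N: 1
  O: 3
Molecular formula: C6H13NO3.
Molar mass = 147.174 g/mol.
Mass from O: 3 × 15.999 = 47.997 g/mol.
%O = 47.997 / 147.174 × 100 = 32.61%.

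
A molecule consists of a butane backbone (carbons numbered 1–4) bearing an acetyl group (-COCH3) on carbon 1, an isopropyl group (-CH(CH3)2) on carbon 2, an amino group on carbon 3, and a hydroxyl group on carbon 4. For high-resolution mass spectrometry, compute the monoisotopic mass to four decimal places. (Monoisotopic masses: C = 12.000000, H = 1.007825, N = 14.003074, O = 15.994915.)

Atom tally by fragment:
  CH3COCH2 → C:3 H:5 O:1
  CH(CH(CH3)2) → C:4 H:8
  CH(NH2) → C:1 H:3 N:1
  CH2OH → C:1 H:3 O:1
Element totals:
  C: 9
  H: 19
  N: 1
  O: 2
Molecular formula: C9H19NO2.
  M = 9(12.0) + 19(1.007825) + 14.003074 + 2(15.994915)
    = 108.000000 + 19.148675 + 14.003074 + 31.989830 = 173.141579

173.1416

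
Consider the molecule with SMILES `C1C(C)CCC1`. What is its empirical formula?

Atom tally by fragment:
  cyclopentane ring core → C:5 H:10
  (− 1 ring H displaced by substituents)
  + CH3 → C:1 H:3
Element totals:
  C: 6
  H: 12
Molecular formula: C6H12.
gcd of subscripts = 6; dividing each by 6:
  C: 6/6 = 1
  H: 12/6 = 2

CH2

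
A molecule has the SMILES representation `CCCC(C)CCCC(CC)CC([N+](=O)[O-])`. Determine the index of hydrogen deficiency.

1

Atom tally by fragment:
  CH3 → C:1 H:3
  CH2 → C:1 H:2
  CH2 → C:1 H:2
  CH(CH3) → C:2 H:4
  CH2 → C:1 H:2
  CH2 → C:1 H:2
  CH2 → C:1 H:2
  CH(C2H5) → C:3 H:6
  CH2 → C:1 H:2
  CH2NO2 → C:1 H:2 N:1 O:2
Element totals:
  C: 13
  H: 27
  N: 1
  O: 2
Molecular formula: C13H27NO2.
DoU = (2C + 2 + N − H − X) / 2 = (2·13 + 2 + 1 − 27 − 0) / 2 = 1.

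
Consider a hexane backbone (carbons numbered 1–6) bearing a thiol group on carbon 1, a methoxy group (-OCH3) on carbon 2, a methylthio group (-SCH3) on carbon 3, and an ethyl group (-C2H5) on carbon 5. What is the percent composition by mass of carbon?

Atom tally by fragment:
  HSCH2 → C:1 H:3 S:1
  CH(OCH3) → C:2 H:4 O:1
  CH(SCH3) → C:2 H:4 S:1
  CH2 → C:1 H:2
  CH(C2H5) → C:3 H:6
  CH3 → C:1 H:3
Element totals:
  C: 10
  H: 22
  O: 1
  S: 2
Molecular formula: C10H22OS2.
Molar mass = 222.405 g/mol.
Mass from C: 10 × 12.011 = 120.110 g/mol.
%C = 120.110 / 222.405 × 100 = 54.01%.

54.01%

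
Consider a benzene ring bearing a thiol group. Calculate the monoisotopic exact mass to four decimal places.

110.0190

Atom tally by fragment:
  benzene ring core → C:6 H:6
  (− 1 ring H displaced by substituents)
  + SH → S:1 H:1
Element totals:
  C: 6
  H: 6
  S: 1
Molecular formula: C6H6S.
  M = 6(12.0) + 6(1.007825) + 31.972071
    = 72.000000 + 6.046950 + 31.972071 = 110.019021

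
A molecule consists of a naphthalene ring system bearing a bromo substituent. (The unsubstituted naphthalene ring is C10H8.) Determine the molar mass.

207.07 g/mol

Atom tally by fragment:
  naphthalene ring system core → C:10 H:8
  (− 1 ring H displaced by substituents)
  + Br → Br:1
Element totals:
  C: 10
  H: 7
  Br: 1
Molecular formula: C10H7Br.
  M = 10(12.011) + 7(1.008) + 79.904
    = 120.110 + 7.056 + 79.904 = 207.070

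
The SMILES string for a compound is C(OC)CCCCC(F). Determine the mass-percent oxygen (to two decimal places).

11.92%

Atom tally by fragment:
  CH3OCH2 → C:2 H:5 O:1
  CH2 → C:1 H:2
  CH2 → C:1 H:2
  CH2 → C:1 H:2
  CH2 → C:1 H:2
  CH2F → C:1 H:2 F:1
Element totals:
  C: 7
  H: 15
  F: 1
  O: 1
Molecular formula: C7H15FO.
Molar mass = 134.194 g/mol.
Mass from O: 1 × 15.999 = 15.999 g/mol.
%O = 15.999 / 134.194 × 100 = 11.92%.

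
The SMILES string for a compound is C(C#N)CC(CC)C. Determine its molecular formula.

C7H13N

Atom tally by fragment:
  NCCH2 → C:2 H:2 N:1
  CH2 → C:1 H:2
  CH(C2H5) → C:3 H:6
  CH3 → C:1 H:3
Element totals:
  C: 7
  H: 13
  N: 1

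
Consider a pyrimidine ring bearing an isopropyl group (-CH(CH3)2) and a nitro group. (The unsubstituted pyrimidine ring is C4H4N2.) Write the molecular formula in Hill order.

Atom tally by fragment:
  pyrimidine ring core → C:4 H:4 N:2
  (− 2 ring H displaced by substituents)
  + CH(CH3)2 → C:3 H:7
  + NO2 → N:1 O:2
Element totals:
  C: 7
  H: 9
  N: 3
  O: 2

C7H9N3O2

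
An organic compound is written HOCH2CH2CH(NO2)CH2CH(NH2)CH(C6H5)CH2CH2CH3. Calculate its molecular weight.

Atom tally by fragment:
  HOCH2CH2 → C:2 H:5 O:1
  CH(NO2) → C:1 H:1 N:1 O:2
  CH2 → C:1 H:2
  CH(NH2) → C:1 H:3 N:1
  CH(C6H5) → C:7 H:6
  CH2 → C:1 H:2
  CH2 → C:1 H:2
  CH3 → C:1 H:3
Element totals:
  C: 15
  H: 24
  N: 2
  O: 3
Molecular formula: C15H24N2O3.
  M = 15(12.011) + 24(1.008) + 2(14.007) + 3(15.999)
    = 180.165 + 24.192 + 28.014 + 47.997 = 280.368

280.37 g/mol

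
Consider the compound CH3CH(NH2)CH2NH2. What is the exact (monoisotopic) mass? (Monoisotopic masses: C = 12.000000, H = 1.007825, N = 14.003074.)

Atom tally by fragment:
  CH3 → C:1 H:3
  CH(NH2) → C:1 H:3 N:1
  CH2NH2 → C:1 H:4 N:1
Element totals:
  C: 3
  H: 10
  N: 2
Molecular formula: C3H10N2.
  M = 3(12.0) + 10(1.007825) + 2(14.003074)
    = 36.000000 + 10.078250 + 28.006148 = 74.084398

74.0844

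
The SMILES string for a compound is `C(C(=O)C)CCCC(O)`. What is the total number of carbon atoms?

Atom tally by fragment:
  CH3COCH2 → C:3 H:5 O:1
  CH2 → C:1 H:2
  CH2 → C:1 H:2
  CH2 → C:1 H:2
  CH2OH → C:1 H:3 O:1
Element totals:
  C: 7
  H: 14
  O: 2

7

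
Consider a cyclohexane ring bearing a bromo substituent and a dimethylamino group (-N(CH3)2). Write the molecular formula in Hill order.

C8H16BrN

Atom tally by fragment:
  cyclohexane ring core → C:6 H:12
  (− 2 ring H displaced by substituents)
  + Br → Br:1
  + N(CH3)2 → N:1 C:2 H:6
Element totals:
  C: 8
  H: 16
  Br: 1
  N: 1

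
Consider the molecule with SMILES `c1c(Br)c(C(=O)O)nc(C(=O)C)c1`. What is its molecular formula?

C8H6BrNO3

Atom tally by fragment:
  pyridine ring core → C:5 H:5 N:1
  (− 3 ring H displaced by substituents)
  + Br → Br:1
  + COOH → C:1 H:1 O:2
  + COCH3 → C:2 H:3 O:1
Element totals:
  C: 8
  H: 6
  Br: 1
  N: 1
  O: 3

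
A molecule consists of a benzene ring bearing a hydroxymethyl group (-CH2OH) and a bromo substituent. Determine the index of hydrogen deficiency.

4

Atom tally by fragment:
  benzene ring core → C:6 H:6
  (− 2 ring H displaced by substituents)
  + CH2OH → C:1 H:3 O:1
  + Br → Br:1
Element totals:
  C: 7
  H: 7
  Br: 1
  O: 1
Molecular formula: C7H7BrO.
DoU = (2C + 2 + N − H − X) / 2 = (2·7 + 2 + 0 − 7 − 1) / 2 = 4.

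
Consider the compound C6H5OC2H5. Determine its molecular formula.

Atom tally by fragment:
  benzene ring core → C:6 H:6
  (− 1 ring H displaced by substituents)
  + OC2H5 → C:2 H:5 O:1
Element totals:
  C: 8
  H: 10
  O: 1

C8H10O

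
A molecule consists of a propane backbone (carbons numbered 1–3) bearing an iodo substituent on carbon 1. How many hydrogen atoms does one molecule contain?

Atom tally by fragment:
  ICH2 → C:1 H:2 I:1
  CH2 → C:1 H:2
  CH3 → C:1 H:3
Element totals:
  C: 3
  H: 7
  I: 1

7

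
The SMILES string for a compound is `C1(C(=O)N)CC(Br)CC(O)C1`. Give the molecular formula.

Atom tally by fragment:
  cyclohexane ring core → C:6 H:12
  (− 3 ring H displaced by substituents)
  + CONH2 → C:1 H:2 O:1 N:1
  + Br → Br:1
  + OH → O:1 H:1
Element totals:
  C: 7
  H: 12
  Br: 1
  N: 1
  O: 2

C7H12BrNO2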